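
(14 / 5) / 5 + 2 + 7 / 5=99 / 25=3.96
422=422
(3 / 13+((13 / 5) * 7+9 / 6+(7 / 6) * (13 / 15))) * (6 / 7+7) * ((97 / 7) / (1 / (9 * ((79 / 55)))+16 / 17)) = 17555450231 / 7842107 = 2238.61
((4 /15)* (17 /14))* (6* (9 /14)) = 306 /245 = 1.25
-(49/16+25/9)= -841/144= -5.84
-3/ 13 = -0.23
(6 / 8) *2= 3 / 2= 1.50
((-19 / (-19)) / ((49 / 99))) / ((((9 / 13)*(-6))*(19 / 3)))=-143 / 1862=-0.08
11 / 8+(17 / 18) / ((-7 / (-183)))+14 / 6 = 4771 / 168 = 28.40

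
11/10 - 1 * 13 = -119/10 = -11.90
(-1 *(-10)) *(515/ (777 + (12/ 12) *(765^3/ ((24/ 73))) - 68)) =41200/ 10893969047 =0.00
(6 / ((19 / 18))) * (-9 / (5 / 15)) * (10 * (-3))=87480 / 19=4604.21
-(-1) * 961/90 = 961/90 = 10.68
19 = 19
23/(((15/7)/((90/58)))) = 483/29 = 16.66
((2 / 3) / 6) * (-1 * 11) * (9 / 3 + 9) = -44 / 3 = -14.67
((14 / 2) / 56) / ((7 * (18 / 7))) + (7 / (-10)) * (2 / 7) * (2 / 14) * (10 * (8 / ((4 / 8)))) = -4601 / 1008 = -4.56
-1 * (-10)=10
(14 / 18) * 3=7 / 3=2.33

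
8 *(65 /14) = 260 /7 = 37.14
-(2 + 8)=-10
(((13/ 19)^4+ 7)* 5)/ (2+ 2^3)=3.61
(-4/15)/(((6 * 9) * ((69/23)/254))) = -508/1215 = -0.42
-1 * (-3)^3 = 27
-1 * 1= -1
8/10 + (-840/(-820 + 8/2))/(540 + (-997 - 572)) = 0.80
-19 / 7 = -2.71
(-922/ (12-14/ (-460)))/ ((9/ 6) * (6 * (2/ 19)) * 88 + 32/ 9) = -9065565/ 10282172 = -0.88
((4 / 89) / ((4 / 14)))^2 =196 / 7921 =0.02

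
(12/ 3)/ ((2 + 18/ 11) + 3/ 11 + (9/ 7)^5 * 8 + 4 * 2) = 0.10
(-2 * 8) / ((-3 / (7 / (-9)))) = -112 / 27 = -4.15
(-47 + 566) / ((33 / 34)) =5882 / 11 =534.73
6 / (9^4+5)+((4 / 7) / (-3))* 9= -5625 / 3283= -1.71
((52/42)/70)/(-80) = -13/58800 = -0.00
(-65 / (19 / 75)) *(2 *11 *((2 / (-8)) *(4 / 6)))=17875 / 19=940.79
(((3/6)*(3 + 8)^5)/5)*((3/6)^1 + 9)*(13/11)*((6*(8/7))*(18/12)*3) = 195281658/35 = 5579475.94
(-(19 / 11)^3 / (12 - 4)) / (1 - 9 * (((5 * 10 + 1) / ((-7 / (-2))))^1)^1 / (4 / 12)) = 48013 / 29250056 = 0.00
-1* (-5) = 5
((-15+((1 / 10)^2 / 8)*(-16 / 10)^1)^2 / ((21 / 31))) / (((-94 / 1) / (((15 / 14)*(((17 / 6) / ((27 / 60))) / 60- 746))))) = 42152444654177 / 14923440000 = 2824.58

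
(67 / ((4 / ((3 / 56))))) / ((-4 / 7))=-201 / 128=-1.57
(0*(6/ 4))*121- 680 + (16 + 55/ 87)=-57713/ 87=-663.37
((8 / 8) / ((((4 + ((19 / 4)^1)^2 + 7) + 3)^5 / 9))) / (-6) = -524288 / 22838000371875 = -0.00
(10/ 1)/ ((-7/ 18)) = -180/ 7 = -25.71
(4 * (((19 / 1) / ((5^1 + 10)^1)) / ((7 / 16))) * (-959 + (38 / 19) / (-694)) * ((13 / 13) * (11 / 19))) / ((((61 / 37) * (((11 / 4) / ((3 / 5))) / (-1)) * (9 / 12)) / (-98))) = -176513978368 / 1587525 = -111188.16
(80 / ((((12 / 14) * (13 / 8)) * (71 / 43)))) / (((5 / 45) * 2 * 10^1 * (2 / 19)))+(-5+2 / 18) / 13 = 148.33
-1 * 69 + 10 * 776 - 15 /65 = 99980 /13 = 7690.77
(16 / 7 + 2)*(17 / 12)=85 / 14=6.07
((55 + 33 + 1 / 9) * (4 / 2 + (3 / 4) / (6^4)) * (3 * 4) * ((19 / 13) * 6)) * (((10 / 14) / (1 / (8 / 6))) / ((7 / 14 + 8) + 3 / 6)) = 20033315 / 10206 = 1962.90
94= 94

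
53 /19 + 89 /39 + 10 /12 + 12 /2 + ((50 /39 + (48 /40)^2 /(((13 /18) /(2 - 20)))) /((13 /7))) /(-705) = 4051427747 /339563250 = 11.93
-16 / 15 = -1.07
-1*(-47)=47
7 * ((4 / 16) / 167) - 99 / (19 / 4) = -264395 / 12692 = -20.83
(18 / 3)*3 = 18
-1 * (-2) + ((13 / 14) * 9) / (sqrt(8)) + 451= 117 * sqrt(2) / 56 + 453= 455.95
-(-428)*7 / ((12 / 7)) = 5243 / 3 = 1747.67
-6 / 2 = -3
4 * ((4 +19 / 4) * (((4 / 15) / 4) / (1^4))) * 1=7 / 3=2.33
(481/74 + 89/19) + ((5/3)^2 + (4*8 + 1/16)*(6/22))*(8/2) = 57.27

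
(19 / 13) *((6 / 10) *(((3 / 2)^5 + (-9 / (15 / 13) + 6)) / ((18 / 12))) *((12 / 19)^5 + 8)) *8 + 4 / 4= 9339063049 / 42354325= 220.50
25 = 25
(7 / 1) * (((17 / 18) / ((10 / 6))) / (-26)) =-119 / 780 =-0.15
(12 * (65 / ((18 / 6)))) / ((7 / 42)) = 1560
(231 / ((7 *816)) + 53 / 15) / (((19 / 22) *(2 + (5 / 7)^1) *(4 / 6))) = 1122737 / 490960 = 2.29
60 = 60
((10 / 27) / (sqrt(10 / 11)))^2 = 110 / 729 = 0.15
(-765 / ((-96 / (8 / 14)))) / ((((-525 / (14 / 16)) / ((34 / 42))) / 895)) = -51731 / 9408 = -5.50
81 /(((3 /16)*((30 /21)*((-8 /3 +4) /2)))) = 2268 /5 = 453.60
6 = 6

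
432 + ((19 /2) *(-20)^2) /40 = 527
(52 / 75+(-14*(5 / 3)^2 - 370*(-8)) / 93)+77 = 2282983 / 20925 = 109.10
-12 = -12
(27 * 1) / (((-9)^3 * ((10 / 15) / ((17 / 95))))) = -17 / 1710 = -0.01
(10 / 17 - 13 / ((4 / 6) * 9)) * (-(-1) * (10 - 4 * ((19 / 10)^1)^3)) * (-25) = -233933 / 340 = -688.04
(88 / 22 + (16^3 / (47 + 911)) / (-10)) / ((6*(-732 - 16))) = -713 / 895730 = -0.00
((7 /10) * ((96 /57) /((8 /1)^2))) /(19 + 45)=0.00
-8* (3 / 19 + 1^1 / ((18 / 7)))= -748 / 171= -4.37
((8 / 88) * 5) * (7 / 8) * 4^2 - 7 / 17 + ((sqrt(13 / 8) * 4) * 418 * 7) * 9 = 1113 / 187 + 26334 * sqrt(26) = 134283.53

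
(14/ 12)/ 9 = 7/ 54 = 0.13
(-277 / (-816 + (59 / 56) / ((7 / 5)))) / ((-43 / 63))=-6840792 / 13741811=-0.50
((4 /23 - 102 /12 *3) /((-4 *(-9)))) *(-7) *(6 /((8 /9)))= 24465 /736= 33.24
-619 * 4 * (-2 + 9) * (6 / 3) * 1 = -34664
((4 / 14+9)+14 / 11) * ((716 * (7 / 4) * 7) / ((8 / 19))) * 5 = 96775455 / 88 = 1099721.08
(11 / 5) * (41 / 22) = 41 / 10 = 4.10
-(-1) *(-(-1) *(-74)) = -74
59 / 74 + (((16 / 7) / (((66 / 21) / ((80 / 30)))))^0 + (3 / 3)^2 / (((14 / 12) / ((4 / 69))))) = 22005 / 11914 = 1.85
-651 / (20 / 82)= -26691 / 10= -2669.10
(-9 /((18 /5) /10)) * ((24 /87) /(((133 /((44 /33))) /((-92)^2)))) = -6771200 /11571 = -585.19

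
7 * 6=42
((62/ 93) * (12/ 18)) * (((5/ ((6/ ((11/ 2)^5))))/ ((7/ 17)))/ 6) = 13689335/ 18144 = 754.48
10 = 10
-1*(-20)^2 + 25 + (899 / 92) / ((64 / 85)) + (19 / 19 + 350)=-64897 / 5888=-11.02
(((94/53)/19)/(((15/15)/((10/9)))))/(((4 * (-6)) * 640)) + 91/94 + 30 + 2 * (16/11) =121907621269/3598518528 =33.88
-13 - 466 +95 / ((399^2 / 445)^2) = -638958750616 / 1333945179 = -479.00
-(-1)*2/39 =2/39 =0.05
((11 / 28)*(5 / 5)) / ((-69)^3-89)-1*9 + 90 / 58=-1987361023 / 266821576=-7.45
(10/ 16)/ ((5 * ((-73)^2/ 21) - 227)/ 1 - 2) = 105/ 174688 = 0.00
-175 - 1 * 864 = -1039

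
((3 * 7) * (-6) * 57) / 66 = -1197 / 11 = -108.82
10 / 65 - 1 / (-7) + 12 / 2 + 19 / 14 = 199 / 26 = 7.65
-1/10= -0.10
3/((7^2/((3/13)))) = 9/637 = 0.01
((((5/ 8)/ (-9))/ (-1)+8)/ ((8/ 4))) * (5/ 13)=2905/ 1872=1.55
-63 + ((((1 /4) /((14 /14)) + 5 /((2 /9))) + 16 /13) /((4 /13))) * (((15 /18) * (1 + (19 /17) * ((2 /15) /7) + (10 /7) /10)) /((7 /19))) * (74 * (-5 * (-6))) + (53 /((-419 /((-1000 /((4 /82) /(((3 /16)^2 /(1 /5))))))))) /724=22101433554372287 /48517545216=455534.87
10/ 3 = 3.33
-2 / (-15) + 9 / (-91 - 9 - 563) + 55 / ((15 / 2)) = 24707 / 3315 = 7.45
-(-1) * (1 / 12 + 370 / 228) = 1.71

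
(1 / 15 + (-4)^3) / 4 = -15.98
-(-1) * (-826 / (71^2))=-826 / 5041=-0.16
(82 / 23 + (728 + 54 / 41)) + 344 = 1015500 / 943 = 1076.88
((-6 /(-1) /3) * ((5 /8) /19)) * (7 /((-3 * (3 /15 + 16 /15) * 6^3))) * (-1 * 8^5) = 179200 /9747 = 18.39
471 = 471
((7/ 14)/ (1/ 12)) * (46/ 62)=138/ 31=4.45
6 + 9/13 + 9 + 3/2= 447/26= 17.19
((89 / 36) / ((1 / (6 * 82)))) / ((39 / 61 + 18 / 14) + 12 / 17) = 26488091 / 57294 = 462.32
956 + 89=1045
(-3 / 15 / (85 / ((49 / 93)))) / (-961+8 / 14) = 343 / 265726575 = 0.00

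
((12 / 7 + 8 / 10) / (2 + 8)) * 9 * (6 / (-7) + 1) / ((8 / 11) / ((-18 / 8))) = -9801 / 9800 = -1.00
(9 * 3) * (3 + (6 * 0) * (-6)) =81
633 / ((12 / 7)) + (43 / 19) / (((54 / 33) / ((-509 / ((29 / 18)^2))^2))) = 53551.74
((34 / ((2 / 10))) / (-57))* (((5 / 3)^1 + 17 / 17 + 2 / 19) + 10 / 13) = -446080 / 42237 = -10.56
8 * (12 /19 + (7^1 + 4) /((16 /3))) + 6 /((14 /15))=7443 /266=27.98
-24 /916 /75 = -2 /5725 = -0.00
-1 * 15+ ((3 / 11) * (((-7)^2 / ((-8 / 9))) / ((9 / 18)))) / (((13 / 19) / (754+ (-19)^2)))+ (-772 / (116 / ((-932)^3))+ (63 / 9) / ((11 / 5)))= 89371104275993 / 16588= 5387696182.54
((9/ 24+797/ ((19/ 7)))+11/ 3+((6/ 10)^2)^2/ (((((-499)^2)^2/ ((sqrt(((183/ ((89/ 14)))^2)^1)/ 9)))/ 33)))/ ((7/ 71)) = 33238024268461980814789/ 11008675977567555000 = 3019.26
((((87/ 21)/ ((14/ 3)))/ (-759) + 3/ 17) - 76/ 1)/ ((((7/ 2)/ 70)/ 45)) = -14381981550/ 210749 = -68242.23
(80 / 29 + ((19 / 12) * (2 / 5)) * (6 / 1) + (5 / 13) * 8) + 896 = 1707123 / 1885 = 905.64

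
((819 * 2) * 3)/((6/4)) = 3276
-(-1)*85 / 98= 85 / 98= 0.87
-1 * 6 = -6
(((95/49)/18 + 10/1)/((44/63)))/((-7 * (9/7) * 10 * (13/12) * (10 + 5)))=-1783/180180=-0.01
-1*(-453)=453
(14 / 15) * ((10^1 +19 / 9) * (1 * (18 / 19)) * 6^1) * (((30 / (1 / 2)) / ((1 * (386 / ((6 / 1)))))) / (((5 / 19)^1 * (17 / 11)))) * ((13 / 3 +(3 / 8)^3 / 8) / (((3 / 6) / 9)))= 710878707 / 61760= 11510.34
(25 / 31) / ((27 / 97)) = 2425 / 837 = 2.90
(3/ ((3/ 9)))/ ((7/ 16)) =144/ 7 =20.57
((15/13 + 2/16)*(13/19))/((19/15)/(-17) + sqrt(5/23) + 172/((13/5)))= 116911871895/8828656323856-76924575*sqrt(115)/8828656323856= 0.01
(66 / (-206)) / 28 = -33 / 2884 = -0.01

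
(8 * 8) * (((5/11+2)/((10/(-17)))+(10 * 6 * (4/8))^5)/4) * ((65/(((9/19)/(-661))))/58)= -193961162693532/319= -608028723177.22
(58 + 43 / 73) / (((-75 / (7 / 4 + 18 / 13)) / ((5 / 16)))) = -53627 / 70080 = -0.77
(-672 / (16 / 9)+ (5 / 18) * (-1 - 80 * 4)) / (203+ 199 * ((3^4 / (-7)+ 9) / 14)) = -137347 / 48936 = -2.81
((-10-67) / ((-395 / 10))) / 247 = 154 / 19513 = 0.01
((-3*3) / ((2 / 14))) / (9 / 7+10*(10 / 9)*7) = -3969 / 4981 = -0.80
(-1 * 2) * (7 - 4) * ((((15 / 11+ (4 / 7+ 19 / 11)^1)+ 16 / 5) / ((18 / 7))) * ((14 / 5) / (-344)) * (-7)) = -64729 / 70950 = -0.91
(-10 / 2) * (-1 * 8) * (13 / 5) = 104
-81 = -81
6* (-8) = -48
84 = 84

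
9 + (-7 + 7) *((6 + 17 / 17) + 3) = 9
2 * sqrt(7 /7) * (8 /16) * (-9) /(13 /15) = -135 /13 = -10.38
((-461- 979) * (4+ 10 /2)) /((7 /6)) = -77760 /7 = -11108.57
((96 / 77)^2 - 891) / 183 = -1757841 / 361669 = -4.86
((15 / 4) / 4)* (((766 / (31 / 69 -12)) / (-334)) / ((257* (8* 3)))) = 0.00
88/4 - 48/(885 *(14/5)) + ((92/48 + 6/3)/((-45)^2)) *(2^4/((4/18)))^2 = 991426/30975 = 32.01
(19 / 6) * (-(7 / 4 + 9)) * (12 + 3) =-4085 / 8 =-510.62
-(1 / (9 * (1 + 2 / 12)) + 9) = -191 / 21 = -9.10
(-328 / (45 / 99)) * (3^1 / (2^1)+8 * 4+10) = -156948 / 5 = -31389.60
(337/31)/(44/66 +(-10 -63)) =-1011/6727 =-0.15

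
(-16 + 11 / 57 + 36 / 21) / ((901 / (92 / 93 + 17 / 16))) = -17167019 / 534934512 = -0.03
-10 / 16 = -5 / 8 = -0.62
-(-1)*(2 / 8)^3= 1 / 64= 0.02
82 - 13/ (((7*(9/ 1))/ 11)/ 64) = -3986/ 63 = -63.27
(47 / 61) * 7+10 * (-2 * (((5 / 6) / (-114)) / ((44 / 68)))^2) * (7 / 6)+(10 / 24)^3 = 226372759673 / 41438941632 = 5.46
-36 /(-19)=36 /19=1.89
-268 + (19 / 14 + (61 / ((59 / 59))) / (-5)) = -19519 / 70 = -278.84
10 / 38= 0.26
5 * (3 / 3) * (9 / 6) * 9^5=885735 / 2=442867.50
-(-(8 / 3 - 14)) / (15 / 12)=-136 / 15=-9.07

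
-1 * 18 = -18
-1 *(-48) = 48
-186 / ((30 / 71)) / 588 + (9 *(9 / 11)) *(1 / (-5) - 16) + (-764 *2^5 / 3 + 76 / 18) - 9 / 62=-24858869017 / 3007620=-8265.30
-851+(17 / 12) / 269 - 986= -5929819 / 3228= -1836.99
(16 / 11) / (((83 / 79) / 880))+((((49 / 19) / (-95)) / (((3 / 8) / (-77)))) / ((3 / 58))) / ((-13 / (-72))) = 3535227008 / 1947595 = 1815.18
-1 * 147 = -147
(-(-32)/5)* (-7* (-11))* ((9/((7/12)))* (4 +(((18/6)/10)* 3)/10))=3887136/125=31097.09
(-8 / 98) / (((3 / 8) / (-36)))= 384 / 49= 7.84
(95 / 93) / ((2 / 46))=2185 / 93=23.49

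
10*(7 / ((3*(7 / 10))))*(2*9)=600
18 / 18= 1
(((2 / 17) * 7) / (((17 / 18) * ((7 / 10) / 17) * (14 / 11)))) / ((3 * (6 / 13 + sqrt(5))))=-51480 / 96271 + 111540 * sqrt(5) / 96271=2.06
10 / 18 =5 / 9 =0.56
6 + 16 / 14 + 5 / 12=635 / 84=7.56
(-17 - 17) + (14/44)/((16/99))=-1025/32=-32.03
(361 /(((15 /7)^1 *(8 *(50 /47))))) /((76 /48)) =6251 /500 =12.50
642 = 642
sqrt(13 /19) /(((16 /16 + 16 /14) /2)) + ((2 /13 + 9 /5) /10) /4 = 127 /2600 + 14* sqrt(247) /285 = 0.82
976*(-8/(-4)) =1952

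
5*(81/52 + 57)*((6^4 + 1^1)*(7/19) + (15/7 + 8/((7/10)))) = 71076825/494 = 143880.21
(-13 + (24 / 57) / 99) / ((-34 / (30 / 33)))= 122225 / 351747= 0.35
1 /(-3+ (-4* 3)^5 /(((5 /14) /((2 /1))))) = -5 /6967311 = -0.00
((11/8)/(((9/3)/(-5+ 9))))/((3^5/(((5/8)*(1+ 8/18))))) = 715/104976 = 0.01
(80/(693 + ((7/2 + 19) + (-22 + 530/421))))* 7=471520/584987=0.81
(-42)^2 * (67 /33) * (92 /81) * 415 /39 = 501379760 /11583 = 43285.83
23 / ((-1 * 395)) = -23 / 395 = -0.06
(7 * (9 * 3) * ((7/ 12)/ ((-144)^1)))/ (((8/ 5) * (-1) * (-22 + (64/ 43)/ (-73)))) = -769055/ 35390464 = -0.02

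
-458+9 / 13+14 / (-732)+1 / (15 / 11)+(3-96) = -13074829 / 23790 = -549.59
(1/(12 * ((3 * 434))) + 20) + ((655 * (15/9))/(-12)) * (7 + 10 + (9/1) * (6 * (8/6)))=-126187669/15624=-8076.53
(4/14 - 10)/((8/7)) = -17/2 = -8.50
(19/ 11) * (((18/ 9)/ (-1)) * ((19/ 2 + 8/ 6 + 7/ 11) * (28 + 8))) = -172596/ 121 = -1426.41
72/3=24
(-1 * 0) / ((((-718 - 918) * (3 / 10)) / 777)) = 0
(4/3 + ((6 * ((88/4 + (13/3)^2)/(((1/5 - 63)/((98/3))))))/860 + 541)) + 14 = 67586531/121518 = 556.19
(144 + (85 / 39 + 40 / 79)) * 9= 1355817 / 1027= 1320.17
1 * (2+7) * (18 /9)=18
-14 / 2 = -7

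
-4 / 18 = -2 / 9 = -0.22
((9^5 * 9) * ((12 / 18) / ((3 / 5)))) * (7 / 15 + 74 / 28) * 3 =38558997 / 7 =5508428.14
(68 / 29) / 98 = 34 / 1421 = 0.02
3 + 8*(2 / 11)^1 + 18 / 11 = 67 / 11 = 6.09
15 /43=0.35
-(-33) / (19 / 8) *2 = 528 / 19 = 27.79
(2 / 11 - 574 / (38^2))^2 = 2934369 / 63075364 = 0.05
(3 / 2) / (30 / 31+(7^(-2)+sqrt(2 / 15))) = 102600855 / 58360586 - 6922083*sqrt(30) / 58360586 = 1.11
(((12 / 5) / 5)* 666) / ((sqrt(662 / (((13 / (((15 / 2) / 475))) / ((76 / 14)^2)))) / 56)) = 522144* sqrt(1226355) / 157225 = 3677.70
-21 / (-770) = 0.03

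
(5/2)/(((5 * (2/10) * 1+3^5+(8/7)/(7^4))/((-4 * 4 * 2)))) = -336140/1025229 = -0.33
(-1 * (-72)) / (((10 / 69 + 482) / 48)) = 7.17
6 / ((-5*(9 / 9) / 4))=-24 / 5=-4.80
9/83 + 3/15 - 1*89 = -36807/415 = -88.69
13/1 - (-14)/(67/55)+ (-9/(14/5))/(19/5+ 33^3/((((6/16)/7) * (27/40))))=342479277093/13983007066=24.49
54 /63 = 6 /7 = 0.86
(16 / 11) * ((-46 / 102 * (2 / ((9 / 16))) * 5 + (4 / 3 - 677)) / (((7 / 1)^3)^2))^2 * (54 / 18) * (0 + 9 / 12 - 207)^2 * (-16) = -10832507809310000 / 108003564029403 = -100.30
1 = 1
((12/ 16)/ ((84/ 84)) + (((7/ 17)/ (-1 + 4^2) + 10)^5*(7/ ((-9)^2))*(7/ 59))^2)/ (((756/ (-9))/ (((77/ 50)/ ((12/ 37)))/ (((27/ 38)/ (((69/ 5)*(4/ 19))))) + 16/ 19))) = -149064157710336728841257280709907644181208523/ 572061237028241711665094591660156250000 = -260573.78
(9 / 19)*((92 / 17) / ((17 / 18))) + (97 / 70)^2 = 124694419 / 26905900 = 4.63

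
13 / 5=2.60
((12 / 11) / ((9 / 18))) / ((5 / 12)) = 288 / 55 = 5.24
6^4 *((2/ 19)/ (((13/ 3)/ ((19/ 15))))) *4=10368/ 65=159.51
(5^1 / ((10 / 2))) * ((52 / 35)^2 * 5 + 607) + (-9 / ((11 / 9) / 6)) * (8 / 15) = 320421 / 539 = 594.47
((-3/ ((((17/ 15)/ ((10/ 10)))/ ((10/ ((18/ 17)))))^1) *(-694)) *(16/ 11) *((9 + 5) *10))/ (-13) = -38864000/ 143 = -271776.22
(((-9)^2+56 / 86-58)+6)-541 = -21988 / 43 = -511.35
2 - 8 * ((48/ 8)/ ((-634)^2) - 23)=18690942/ 100489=186.00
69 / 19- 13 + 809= 15193 / 19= 799.63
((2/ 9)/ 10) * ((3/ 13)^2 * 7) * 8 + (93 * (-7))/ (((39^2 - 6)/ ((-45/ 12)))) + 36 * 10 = 123469519/ 341380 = 361.68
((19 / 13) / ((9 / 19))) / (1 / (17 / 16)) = 6137 / 1872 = 3.28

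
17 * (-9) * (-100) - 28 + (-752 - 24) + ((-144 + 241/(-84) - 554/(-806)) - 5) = 485600789/33852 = 14344.82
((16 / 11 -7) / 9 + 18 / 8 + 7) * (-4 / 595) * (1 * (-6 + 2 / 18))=181207 / 530145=0.34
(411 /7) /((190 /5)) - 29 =-7303 /266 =-27.45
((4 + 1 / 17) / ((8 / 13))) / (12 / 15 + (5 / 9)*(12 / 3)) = 2.18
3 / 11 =0.27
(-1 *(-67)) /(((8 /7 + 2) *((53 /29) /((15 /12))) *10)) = 13601 /9328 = 1.46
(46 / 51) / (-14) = -23 / 357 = -0.06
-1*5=-5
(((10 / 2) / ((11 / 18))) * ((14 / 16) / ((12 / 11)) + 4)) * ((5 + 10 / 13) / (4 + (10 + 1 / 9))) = 4667625 / 290576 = 16.06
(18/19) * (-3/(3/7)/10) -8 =-823/95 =-8.66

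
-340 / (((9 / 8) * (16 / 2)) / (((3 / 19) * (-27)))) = 3060 / 19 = 161.05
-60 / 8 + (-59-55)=-243 / 2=-121.50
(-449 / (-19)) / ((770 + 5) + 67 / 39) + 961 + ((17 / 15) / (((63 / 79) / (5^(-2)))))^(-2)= 1318869502375711 / 1038086574652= 1270.48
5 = 5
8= 8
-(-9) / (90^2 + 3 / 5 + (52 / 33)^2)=49005 / 44121287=0.00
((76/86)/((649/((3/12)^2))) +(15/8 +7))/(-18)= -82559/167442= -0.49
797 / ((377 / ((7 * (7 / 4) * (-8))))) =-78106 / 377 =-207.18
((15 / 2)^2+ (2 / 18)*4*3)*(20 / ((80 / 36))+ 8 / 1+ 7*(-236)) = -376595 / 4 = -94148.75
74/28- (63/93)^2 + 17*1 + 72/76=5146091/255626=20.13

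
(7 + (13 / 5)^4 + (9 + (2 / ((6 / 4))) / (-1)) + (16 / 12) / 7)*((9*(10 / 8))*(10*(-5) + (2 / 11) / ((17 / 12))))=-11118191409 / 327250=-33974.61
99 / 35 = 2.83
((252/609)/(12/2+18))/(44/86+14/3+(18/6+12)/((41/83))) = 5289/10903594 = 0.00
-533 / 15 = -35.53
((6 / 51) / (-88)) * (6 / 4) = -3 / 1496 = -0.00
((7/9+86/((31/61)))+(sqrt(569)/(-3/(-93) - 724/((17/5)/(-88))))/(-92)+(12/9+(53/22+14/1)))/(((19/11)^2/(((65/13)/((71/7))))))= 443668225/14302098 - 2231845 * sqrt(569)/23286652485604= 31.02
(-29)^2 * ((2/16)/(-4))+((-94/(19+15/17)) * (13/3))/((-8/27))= 17831/416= 42.86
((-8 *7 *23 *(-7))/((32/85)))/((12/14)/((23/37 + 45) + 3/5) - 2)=-5734001315/474416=-12086.44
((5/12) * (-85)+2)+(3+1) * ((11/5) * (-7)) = -5701/60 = -95.02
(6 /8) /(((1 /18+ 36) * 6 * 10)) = 9 /25960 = 0.00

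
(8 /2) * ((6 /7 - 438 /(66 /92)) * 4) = -751136 /77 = -9755.01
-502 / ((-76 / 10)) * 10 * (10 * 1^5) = 125500 / 19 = 6605.26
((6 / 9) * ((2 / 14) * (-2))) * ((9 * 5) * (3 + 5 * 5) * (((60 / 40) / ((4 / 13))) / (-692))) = 585 / 346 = 1.69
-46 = -46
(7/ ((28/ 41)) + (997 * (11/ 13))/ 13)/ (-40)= -50797/ 27040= -1.88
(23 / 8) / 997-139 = -1108641 / 7976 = -139.00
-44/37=-1.19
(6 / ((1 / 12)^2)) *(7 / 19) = 6048 / 19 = 318.32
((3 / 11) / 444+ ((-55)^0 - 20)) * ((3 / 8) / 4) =-92793 / 52096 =-1.78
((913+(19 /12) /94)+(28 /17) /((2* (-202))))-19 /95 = 8839569299 /9683880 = 912.81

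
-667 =-667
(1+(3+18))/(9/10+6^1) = 220/69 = 3.19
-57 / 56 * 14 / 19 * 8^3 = -384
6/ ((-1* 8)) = -3/ 4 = -0.75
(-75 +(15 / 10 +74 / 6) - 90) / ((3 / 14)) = -6349 / 9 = -705.44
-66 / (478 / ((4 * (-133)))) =17556 / 239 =73.46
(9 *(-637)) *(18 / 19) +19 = -102833 / 19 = -5412.26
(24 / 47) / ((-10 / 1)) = -12 / 235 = -0.05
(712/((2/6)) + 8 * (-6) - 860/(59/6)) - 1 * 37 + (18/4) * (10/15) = 116026/59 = 1966.54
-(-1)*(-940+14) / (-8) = 463 / 4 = 115.75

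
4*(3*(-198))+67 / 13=-30821 / 13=-2370.85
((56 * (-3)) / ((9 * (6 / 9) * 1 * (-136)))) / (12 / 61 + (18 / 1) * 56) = 427 / 2091000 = 0.00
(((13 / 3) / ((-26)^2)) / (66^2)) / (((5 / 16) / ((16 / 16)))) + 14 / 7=424711 / 212355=2.00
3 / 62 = 0.05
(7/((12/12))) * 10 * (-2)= -140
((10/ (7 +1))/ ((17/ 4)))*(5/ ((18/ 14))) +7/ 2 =1421/ 306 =4.64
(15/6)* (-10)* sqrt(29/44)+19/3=19/3 - 25* sqrt(319)/22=-13.96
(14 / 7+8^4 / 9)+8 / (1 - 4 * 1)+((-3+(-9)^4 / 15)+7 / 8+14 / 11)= 3528329 / 3960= 890.99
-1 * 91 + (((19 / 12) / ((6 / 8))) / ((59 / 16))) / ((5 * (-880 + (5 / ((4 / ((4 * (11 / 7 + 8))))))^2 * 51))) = -1372402154879 / 15081342525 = -91.00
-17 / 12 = -1.42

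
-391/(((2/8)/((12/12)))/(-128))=200192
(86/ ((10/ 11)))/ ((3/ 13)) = 6149/ 15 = 409.93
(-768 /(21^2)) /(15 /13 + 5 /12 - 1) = -13312 /4361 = -3.05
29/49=0.59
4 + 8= 12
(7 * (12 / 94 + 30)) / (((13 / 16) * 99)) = 52864 / 20163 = 2.62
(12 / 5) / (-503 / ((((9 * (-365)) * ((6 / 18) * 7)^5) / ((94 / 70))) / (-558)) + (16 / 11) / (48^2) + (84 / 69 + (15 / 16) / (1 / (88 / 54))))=695315001920 / 314899206729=2.21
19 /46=0.41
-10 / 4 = -2.50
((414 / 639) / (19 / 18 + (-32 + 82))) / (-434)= -414 / 14159033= -0.00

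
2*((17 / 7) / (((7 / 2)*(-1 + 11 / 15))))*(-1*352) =89760 / 49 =1831.84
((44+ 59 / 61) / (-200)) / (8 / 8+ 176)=-2743 / 2159400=-0.00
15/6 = 2.50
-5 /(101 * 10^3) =-1 /20200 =-0.00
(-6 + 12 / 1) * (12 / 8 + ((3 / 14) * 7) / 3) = 12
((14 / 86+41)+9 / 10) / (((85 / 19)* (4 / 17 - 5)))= -114551 / 58050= -1.97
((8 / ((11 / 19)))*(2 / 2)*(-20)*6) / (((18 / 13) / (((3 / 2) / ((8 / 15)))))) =-37050 / 11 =-3368.18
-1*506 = -506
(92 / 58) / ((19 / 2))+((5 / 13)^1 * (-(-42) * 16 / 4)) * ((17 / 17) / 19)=3.57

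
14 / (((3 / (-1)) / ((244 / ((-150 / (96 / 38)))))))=27328 / 1425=19.18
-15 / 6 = -5 / 2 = -2.50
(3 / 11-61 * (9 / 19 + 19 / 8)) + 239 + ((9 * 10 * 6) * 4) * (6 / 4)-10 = 5510081 / 1672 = 3295.50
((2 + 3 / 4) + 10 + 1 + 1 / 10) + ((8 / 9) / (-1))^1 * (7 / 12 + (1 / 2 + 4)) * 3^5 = -21683 / 20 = -1084.15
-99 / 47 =-2.11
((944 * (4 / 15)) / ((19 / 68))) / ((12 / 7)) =449344 / 855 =525.55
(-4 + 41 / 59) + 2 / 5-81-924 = -297332 / 295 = -1007.91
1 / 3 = 0.33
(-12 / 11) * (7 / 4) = -21 / 11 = -1.91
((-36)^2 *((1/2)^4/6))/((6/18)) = 81/2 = 40.50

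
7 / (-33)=-7 / 33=-0.21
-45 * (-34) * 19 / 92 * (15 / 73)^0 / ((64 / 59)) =857565 / 2944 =291.29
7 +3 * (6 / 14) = 58 / 7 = 8.29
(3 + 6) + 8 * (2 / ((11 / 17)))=371 / 11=33.73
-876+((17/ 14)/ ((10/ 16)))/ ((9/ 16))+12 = -860.55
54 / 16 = 27 / 8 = 3.38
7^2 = 49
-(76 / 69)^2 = -5776 / 4761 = -1.21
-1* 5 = -5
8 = 8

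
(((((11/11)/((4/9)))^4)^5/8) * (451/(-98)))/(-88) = 498464283821334080841/6896136929411072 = 72281.67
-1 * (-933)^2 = -870489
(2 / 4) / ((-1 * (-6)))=1 / 12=0.08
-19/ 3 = -6.33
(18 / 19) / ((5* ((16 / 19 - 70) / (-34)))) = 0.09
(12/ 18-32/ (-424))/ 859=0.00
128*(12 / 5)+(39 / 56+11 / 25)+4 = 437271 / 1400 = 312.34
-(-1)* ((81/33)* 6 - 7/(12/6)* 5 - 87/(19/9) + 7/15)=-272849/6270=-43.52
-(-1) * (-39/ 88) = -39/ 88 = -0.44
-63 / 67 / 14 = -9 / 134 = -0.07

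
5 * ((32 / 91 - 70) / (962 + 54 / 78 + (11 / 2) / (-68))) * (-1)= 4309840 / 11913279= 0.36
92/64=23/16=1.44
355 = 355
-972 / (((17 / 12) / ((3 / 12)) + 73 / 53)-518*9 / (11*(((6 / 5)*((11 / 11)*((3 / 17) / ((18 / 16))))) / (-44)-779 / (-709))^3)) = 52049272463722741158 / 16934401402802200355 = 3.07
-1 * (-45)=45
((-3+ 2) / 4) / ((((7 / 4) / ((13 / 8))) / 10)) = -2.32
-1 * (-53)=53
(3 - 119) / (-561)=116 / 561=0.21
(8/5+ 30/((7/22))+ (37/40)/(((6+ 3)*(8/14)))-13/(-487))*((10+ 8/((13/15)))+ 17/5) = 693889980397/319082400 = 2174.64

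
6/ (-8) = -3/ 4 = -0.75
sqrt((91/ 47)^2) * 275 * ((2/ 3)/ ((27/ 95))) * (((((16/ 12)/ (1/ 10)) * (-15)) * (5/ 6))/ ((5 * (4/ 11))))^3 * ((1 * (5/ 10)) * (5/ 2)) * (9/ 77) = -3210517578125/ 22842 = -140553260.58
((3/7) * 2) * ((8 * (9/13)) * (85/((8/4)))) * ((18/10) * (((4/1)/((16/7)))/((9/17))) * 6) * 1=93636/13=7202.77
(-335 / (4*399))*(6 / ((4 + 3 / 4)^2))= -2680 / 48013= -0.06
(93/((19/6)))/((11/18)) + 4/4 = 10253/209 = 49.06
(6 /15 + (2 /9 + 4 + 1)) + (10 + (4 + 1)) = 928 /45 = 20.62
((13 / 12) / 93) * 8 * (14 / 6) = 182 / 837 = 0.22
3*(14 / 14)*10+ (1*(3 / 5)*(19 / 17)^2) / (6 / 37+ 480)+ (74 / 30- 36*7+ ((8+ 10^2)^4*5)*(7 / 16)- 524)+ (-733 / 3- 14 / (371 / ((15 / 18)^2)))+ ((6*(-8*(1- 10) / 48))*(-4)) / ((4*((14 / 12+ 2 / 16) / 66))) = 2092111317540441896 / 7029813735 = 297605512.24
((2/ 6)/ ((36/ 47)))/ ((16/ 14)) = 329/ 864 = 0.38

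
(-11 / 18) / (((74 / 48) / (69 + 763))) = -36608 / 111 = -329.80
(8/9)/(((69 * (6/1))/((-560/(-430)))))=224/80109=0.00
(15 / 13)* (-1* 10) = -150 / 13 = -11.54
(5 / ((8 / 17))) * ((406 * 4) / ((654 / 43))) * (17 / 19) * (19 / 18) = 12613405 / 11772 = 1071.48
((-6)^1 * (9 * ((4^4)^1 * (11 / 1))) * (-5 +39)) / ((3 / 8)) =-13787136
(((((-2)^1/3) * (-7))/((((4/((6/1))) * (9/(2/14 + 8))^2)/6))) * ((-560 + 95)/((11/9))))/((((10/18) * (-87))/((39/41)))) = 23568246/91553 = 257.43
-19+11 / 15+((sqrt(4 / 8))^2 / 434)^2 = -206438161 / 11301360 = -18.27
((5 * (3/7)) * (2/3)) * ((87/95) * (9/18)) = 87/133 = 0.65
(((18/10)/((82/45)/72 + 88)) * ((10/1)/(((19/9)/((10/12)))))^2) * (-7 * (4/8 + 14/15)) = -164571750/51478961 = -3.20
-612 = -612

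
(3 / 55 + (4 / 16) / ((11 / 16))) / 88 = 23 / 4840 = 0.00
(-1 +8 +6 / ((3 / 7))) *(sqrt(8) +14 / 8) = 147 / 4 +42 *sqrt(2) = 96.15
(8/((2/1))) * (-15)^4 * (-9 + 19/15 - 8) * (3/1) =-9558000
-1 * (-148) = 148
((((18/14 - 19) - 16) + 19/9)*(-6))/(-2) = -94.81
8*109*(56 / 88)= 6104 / 11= 554.91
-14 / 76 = -7 / 38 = -0.18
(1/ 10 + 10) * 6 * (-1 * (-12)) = 727.20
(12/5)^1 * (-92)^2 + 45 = 101793/5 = 20358.60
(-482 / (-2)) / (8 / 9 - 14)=-2169 / 118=-18.38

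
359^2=128881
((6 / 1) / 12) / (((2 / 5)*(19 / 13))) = 65 / 76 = 0.86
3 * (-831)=-2493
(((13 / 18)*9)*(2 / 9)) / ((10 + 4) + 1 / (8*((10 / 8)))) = 130 / 1269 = 0.10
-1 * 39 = -39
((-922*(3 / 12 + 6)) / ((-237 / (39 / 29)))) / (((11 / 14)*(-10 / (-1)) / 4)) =419510 / 25201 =16.65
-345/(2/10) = -1725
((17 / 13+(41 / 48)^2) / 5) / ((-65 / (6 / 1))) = -61021 / 1622400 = -0.04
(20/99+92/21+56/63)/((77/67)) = 84688/17787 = 4.76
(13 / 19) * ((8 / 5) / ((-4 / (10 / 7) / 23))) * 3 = -3588 / 133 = -26.98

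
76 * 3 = 228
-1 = -1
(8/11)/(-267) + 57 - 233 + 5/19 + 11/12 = -13007523/74404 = -174.82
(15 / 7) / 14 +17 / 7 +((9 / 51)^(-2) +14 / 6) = 32657 / 882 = 37.03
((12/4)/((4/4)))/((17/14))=42/17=2.47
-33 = -33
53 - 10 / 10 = 52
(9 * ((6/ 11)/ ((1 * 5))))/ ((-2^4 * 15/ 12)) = -27/ 550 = -0.05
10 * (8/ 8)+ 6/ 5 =56/ 5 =11.20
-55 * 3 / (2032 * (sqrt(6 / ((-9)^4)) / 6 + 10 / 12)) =-5412825 / 55547768 + 13365 * sqrt(6) / 55547768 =-0.10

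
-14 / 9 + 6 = 40 / 9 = 4.44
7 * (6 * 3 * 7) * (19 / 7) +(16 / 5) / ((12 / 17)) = 35978 / 15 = 2398.53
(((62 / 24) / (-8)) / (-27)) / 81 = 31 / 209952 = 0.00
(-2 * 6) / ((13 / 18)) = -216 / 13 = -16.62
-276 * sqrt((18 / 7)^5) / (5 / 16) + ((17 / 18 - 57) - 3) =-4292352 * sqrt(14) / 1715 - 1063 / 18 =-9423.78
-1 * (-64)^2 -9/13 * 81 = -53977/13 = -4152.08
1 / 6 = 0.17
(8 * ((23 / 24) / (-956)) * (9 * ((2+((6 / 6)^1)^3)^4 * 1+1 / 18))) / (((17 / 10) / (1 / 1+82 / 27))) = -18288565 / 1316412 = -13.89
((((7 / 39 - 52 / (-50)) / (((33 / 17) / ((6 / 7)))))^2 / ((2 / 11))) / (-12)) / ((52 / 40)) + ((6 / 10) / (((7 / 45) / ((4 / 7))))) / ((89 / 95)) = 2.25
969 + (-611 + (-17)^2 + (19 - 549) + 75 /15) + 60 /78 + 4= 1648 /13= 126.77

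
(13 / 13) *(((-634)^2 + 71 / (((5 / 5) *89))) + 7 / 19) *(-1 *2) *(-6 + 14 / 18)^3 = 47046324318976 / 410913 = 114492177.95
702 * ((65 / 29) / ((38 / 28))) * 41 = 26191620 / 551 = 47534.70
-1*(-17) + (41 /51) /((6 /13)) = 5735 /306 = 18.74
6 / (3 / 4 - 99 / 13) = -104 / 119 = -0.87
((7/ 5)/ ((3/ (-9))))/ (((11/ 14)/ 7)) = -37.42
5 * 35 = 175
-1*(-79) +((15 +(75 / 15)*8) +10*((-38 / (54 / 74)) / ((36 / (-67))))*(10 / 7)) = 1518.51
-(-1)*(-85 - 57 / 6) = -189 / 2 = -94.50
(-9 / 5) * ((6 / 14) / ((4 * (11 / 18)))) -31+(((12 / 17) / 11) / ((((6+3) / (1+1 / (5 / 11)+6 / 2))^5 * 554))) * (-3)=-465619048889353 / 14868579206250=-31.32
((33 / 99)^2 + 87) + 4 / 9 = 788 / 9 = 87.56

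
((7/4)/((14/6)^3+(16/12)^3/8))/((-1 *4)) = -7/208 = -0.03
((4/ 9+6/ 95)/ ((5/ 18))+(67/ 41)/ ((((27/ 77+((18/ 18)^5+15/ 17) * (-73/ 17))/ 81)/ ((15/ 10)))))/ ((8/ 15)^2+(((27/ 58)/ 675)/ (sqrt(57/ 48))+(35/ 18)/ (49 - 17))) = -21384104333292638112/ 309513534979501535+170884150083956736 * sqrt(19)/ 5880757164610529165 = -68.96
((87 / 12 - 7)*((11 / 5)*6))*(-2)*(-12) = 396 / 5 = 79.20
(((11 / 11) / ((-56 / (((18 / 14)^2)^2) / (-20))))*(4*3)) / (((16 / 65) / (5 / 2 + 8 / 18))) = 37671075 / 268912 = 140.09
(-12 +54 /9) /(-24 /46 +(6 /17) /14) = 5474 /453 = 12.08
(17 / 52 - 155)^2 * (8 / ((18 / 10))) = 35938805 / 338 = 106327.83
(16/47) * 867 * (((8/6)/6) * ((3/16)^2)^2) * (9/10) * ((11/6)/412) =257499/793149440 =0.00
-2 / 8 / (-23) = 0.01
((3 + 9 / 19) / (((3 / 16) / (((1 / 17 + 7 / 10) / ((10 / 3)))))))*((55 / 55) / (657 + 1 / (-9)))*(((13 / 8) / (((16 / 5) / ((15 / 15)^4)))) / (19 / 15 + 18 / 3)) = 1494207 / 3330300544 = 0.00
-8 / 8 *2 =-2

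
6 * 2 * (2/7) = 3.43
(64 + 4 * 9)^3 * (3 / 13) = 3000000 / 13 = 230769.23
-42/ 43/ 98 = -3/ 301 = -0.01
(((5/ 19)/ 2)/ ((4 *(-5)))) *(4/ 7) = -1/ 266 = -0.00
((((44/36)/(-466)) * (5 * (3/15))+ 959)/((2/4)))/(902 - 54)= 4022035/1778256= 2.26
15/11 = 1.36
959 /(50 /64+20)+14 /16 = 35737 /760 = 47.02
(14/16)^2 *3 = 147/64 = 2.30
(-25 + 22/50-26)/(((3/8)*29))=-10112/2175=-4.65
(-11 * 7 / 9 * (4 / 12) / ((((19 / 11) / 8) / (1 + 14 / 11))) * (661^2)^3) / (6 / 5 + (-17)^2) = -6422431517691262997000 / 744363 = -8628090753693108.06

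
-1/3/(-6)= 1/18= 0.06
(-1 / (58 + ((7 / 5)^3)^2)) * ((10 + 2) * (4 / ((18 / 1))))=-125000 / 3071697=-0.04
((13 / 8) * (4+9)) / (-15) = -169 / 120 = -1.41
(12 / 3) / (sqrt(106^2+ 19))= 4* sqrt(11255) / 11255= 0.04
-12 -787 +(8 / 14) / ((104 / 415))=-145003 / 182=-796.72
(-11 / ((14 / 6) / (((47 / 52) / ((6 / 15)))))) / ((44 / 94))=-33135 / 1456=-22.76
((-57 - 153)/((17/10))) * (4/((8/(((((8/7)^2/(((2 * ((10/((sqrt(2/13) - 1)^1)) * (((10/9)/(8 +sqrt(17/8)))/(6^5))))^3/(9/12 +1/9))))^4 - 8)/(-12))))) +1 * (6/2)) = -7000/17 +55221992035696098497388840276528012961573797888 * (13 - sqrt(26))^12 * (sqrt(34) +32)^12/777670320445054276254177093505859375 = 36112341064309941589811690000000000000000.00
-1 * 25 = -25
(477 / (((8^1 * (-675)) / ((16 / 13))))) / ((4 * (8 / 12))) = -53 / 1300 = -0.04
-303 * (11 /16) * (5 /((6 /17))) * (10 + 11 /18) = -18037085 /576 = -31314.38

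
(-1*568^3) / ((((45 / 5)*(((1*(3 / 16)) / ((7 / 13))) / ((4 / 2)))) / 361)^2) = -1198272100234166272 / 123201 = -9726155633754.32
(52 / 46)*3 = 78 / 23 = 3.39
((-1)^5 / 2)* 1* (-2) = 1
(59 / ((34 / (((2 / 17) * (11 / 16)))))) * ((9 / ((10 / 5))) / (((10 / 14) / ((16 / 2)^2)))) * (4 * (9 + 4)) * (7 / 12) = 2480478 / 1445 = 1716.59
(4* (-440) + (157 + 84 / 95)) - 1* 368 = -187161 / 95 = -1970.12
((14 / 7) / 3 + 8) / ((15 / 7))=182 / 45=4.04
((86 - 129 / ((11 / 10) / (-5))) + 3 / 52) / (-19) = -384625 / 10868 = -35.39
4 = 4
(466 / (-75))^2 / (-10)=-108578 / 28125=-3.86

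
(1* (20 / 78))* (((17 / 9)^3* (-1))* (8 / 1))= -393040 / 28431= -13.82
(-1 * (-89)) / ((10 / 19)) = 1691 / 10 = 169.10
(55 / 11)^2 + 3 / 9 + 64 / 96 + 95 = 121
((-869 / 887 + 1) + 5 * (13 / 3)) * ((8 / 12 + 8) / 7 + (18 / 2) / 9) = 2712323 / 55881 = 48.54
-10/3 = -3.33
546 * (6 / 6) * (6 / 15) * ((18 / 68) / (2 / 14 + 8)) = 11466 / 1615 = 7.10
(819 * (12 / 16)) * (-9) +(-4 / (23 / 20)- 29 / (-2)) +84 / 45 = -7611199 / 1380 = -5515.36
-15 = -15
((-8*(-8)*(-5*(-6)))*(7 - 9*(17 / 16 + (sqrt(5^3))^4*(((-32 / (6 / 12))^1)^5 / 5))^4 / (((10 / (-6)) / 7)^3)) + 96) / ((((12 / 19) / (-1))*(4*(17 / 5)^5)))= -1644536453273590554703226033146165003696250830154069073670393875 / 11631468544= -141386828933300217563931500000000000000000000000000000.00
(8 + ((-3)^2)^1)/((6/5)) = 85/6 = 14.17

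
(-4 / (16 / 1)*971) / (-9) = 971 / 36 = 26.97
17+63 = 80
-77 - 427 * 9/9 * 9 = -3920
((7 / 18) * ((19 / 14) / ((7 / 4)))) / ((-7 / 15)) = -95 / 147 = -0.65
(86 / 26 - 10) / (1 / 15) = -1305 / 13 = -100.38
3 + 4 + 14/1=21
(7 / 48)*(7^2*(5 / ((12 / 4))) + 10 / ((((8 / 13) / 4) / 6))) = 9905 / 144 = 68.78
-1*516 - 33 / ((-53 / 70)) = -25038 / 53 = -472.42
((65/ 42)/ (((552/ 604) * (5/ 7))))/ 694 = 1963/ 574632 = 0.00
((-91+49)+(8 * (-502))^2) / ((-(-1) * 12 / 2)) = 8064107 / 3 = 2688035.67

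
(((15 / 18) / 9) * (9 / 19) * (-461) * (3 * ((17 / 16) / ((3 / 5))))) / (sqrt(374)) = -11525 * sqrt(374) / 40128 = -5.55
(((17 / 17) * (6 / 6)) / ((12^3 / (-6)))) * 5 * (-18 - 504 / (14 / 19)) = 195 / 16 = 12.19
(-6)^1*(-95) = 570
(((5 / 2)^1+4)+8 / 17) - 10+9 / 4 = -53 / 68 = -0.78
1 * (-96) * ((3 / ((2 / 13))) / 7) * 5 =-9360 / 7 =-1337.14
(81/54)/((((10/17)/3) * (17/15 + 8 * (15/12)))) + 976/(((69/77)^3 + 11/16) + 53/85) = 405375767139601/842194746772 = 481.33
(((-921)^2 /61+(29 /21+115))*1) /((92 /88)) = 395167190 /29463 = 13412.32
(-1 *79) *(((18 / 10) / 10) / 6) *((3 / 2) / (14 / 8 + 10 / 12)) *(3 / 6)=-0.69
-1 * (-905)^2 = -819025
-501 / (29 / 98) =-49098 / 29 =-1693.03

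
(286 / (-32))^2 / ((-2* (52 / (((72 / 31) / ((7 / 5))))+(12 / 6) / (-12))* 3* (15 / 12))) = -61347 / 179584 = -0.34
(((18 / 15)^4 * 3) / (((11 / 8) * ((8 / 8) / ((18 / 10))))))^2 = 78364164096 / 1181640625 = 66.32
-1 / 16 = -0.06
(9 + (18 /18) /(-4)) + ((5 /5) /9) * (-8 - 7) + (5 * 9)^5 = 2214337585 /12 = 184528132.08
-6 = -6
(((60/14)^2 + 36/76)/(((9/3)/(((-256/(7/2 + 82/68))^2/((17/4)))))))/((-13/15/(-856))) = 261382791168/60515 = 4319305.81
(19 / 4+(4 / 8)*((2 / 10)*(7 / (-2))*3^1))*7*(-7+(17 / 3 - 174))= -68117 / 15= -4541.13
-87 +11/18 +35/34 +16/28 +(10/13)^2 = -15239452/180999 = -84.20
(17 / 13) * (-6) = -102 / 13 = -7.85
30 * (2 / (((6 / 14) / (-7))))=-980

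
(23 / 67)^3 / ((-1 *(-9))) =12167 / 2706867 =0.00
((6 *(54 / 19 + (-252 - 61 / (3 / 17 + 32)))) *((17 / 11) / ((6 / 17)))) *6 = -4524354534 / 114323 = -39575.19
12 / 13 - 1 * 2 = -14 / 13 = -1.08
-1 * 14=-14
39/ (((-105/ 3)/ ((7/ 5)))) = -39/ 25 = -1.56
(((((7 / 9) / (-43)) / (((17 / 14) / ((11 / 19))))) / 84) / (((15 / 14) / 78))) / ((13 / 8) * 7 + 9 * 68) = -112112 / 9350699805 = -0.00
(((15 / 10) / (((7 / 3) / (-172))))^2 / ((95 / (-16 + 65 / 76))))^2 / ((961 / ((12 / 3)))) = 118865137933624644 / 7517439822025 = 15811.92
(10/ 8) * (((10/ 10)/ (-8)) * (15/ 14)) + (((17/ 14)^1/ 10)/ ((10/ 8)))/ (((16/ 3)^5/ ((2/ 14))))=-215035869/ 1284505600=-0.17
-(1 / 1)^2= -1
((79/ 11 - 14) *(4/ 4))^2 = 5625/ 121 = 46.49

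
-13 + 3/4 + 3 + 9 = -1/4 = -0.25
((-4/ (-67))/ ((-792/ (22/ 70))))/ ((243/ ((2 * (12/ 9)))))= -0.00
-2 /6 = -1 /3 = -0.33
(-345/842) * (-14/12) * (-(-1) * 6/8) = 2415/6736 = 0.36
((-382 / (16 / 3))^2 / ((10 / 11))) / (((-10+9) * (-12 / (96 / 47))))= 3611619 / 3760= 960.54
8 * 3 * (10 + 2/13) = 3168/13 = 243.69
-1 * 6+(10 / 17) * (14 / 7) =-82 / 17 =-4.82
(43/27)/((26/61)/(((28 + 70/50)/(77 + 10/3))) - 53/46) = 5912242/46281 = 127.75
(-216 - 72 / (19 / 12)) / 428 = -1242 / 2033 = -0.61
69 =69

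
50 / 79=0.63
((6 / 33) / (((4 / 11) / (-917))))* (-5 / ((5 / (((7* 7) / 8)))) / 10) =44933 / 160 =280.83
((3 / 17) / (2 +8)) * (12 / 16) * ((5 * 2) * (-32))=-72 / 17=-4.24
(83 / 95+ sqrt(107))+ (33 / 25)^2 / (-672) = 2317103 / 2660000+ sqrt(107) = 11.22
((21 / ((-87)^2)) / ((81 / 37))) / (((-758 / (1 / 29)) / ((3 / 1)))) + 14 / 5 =20964100213 / 7487179110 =2.80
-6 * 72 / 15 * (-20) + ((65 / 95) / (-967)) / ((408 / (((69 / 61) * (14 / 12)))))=526771839955 / 914534448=576.00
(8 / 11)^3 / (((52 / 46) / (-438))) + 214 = 1123898 / 17303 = 64.95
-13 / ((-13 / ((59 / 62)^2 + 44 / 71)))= 416287 / 272924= 1.53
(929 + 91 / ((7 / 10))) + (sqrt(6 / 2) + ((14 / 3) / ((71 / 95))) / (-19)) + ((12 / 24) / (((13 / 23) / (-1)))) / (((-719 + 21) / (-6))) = sqrt(3) + 2046145081 / 1932762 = 1060.40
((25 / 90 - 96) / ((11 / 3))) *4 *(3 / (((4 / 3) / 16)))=-41352 / 11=-3759.27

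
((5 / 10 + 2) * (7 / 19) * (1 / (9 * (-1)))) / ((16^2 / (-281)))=9835 / 87552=0.11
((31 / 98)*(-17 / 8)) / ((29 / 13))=-6851 / 22736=-0.30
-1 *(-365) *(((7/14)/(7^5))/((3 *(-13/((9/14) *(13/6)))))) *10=-1825/470596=-0.00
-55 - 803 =-858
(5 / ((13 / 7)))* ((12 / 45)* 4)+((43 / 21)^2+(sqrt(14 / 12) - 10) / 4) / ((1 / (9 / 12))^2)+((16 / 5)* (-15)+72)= 3* sqrt(42) / 128+1701491 / 61152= 27.98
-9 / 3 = -3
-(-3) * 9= 27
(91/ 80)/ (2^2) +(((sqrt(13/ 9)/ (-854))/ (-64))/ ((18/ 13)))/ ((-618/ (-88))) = 143 * sqrt(13)/ 227997504 +91/ 320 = 0.28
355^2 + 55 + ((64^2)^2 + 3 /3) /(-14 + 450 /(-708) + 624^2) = 5794680048886 /45944641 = 126123.09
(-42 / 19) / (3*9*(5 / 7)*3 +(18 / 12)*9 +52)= -588 / 32813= -0.02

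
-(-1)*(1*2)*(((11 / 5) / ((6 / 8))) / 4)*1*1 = 22 / 15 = 1.47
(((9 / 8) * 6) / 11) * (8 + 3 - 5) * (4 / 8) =81 / 44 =1.84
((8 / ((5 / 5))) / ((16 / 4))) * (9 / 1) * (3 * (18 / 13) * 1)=972 / 13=74.77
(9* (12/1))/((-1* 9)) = -12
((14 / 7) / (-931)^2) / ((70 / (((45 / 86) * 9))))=81 / 521790122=0.00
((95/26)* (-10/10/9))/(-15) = 19/702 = 0.03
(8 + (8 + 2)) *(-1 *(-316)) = 5688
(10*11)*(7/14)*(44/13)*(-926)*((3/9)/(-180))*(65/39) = 560230/1053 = 532.03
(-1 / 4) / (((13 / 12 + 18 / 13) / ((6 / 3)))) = -78 / 385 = -0.20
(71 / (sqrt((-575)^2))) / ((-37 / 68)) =-4828 / 21275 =-0.23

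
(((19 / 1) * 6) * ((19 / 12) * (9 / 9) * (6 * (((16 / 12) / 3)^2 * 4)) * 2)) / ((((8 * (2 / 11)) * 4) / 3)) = 7942 / 9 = 882.44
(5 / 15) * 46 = 46 / 3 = 15.33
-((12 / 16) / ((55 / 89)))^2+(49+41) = 4284711 / 48400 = 88.53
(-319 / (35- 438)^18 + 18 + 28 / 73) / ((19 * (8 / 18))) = 49972635570821113588745250102069836489965761759861 / 22954808920923624622483742967898944597311644833988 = 2.18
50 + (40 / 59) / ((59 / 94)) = 177810 / 3481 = 51.08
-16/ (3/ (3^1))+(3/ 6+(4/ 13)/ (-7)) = -2829/ 182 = -15.54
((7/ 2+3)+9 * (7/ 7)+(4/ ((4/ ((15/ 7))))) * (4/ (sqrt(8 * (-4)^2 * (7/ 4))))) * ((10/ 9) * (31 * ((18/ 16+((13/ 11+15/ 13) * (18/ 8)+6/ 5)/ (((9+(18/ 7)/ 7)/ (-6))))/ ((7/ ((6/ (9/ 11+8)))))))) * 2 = -323.92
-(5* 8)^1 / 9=-40 / 9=-4.44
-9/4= -2.25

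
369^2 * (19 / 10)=2587059 / 10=258705.90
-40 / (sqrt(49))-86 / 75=-6.86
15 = 15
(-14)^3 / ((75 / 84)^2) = -2151296 / 625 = -3442.07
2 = 2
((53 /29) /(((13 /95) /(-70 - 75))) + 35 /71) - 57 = -1839581 /923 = -1993.05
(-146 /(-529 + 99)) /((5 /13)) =949 /1075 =0.88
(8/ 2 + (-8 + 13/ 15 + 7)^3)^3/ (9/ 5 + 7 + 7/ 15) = 2456003591488/ 356241796875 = 6.89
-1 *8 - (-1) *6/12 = -15/2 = -7.50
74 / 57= 1.30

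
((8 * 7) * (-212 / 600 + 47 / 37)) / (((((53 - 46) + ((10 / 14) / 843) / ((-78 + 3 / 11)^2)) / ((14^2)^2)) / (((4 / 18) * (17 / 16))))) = 9292351803274953 / 139658582545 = 66536.20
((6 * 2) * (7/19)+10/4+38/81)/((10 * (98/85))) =386699/603288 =0.64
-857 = -857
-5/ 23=-0.22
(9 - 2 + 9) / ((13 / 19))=304 / 13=23.38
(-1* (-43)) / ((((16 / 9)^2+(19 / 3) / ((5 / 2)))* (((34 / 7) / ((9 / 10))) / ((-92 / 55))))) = -5046867 / 2156110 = -2.34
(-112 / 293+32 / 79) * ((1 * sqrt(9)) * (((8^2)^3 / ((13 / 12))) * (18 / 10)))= 44845498368 / 1504555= 29806.49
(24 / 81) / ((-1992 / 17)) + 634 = 4262365 / 6723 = 634.00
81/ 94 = 0.86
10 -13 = -3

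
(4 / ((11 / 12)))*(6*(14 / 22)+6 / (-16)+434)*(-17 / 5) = -785298 / 121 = -6490.07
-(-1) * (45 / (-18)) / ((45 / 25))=-25 / 18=-1.39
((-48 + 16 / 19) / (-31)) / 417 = 896 / 245613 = 0.00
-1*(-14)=14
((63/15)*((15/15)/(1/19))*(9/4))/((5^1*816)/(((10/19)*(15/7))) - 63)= 513/10156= 0.05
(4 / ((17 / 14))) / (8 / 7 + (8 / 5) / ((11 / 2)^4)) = 3587045 / 1246389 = 2.88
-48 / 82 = -0.59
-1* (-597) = 597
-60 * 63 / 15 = -252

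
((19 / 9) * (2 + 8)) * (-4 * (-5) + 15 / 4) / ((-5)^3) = -361 / 90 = -4.01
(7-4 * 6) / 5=-17 / 5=-3.40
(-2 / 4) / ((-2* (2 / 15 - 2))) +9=993 / 112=8.87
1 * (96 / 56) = 12 / 7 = 1.71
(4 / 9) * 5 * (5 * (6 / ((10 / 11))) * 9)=660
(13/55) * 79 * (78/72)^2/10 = 173563/79200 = 2.19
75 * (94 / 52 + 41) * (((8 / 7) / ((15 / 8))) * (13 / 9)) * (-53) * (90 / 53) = -254400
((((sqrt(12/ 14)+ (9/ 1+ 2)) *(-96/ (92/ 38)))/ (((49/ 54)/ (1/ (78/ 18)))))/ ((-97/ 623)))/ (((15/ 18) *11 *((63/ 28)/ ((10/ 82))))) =35064576 *sqrt(42)/ 640937297+ 35064576/ 8323861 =4.57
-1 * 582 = -582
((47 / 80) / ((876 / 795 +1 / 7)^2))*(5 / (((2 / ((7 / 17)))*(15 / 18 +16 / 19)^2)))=3678183884025 / 26451695137096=0.14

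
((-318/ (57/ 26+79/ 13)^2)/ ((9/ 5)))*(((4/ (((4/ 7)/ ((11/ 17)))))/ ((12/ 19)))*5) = -26208182/ 282897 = -92.64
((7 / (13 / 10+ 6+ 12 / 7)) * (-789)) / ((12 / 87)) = -5605845 / 1262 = -4442.03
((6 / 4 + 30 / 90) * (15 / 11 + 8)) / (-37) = -103 / 222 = -0.46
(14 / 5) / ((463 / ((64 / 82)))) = 448 / 94915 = 0.00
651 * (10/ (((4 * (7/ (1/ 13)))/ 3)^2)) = 4185/ 9464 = 0.44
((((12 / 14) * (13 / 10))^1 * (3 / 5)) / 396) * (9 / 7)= 117 / 53900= 0.00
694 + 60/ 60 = 695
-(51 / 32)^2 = -2601 / 1024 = -2.54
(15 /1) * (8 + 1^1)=135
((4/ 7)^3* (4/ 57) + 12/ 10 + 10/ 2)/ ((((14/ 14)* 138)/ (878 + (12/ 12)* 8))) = 11698301/ 293265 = 39.89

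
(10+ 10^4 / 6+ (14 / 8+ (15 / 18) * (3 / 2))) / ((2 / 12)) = 10078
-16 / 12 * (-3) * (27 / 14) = 54 / 7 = 7.71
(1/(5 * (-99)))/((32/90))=-1/176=-0.01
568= 568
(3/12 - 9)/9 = -35/36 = -0.97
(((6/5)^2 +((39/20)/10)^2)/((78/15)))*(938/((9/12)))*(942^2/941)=2050383855303/6116500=335221.75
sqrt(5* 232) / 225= 2* sqrt(290) / 225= 0.15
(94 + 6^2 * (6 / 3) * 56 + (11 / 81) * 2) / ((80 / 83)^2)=575624173 / 129600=4441.54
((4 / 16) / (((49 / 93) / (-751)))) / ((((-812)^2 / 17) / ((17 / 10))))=-20184627 / 1292314240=-0.02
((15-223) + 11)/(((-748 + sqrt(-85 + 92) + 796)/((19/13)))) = -179664/29861 + 3743* sqrt(7)/29861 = -5.69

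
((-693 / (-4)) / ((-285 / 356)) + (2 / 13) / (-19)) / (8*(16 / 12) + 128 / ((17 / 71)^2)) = -0.10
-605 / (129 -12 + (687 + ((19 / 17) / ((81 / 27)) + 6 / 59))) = -1820445 / 2420663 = -0.75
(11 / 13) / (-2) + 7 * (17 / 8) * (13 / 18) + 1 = 21191 / 1872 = 11.32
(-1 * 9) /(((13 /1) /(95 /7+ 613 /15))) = -37.69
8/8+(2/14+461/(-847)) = 0.60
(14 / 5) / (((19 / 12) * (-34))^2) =504 / 521645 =0.00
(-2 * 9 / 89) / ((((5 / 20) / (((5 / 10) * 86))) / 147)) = -455112 / 89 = -5113.62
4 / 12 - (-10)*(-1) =-29 / 3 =-9.67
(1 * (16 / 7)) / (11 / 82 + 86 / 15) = 19680 / 50519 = 0.39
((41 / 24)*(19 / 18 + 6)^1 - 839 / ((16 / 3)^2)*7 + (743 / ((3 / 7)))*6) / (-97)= -70554797 / 670464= -105.23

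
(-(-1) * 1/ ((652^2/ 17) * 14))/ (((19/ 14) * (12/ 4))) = 17/ 24230928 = 0.00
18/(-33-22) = -18/55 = -0.33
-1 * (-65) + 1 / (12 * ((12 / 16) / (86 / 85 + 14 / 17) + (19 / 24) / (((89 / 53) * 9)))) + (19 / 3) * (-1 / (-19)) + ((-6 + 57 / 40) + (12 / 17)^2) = 490980014983 / 7991555160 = 61.44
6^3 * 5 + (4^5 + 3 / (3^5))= 170425 / 81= 2104.01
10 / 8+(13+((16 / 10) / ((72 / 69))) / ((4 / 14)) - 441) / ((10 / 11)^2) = -1530409 / 3000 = -510.14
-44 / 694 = -22 / 347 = -0.06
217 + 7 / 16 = 3479 / 16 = 217.44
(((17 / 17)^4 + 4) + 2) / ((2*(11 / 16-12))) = -0.31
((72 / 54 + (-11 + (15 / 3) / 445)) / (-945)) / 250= 1289 / 31539375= 0.00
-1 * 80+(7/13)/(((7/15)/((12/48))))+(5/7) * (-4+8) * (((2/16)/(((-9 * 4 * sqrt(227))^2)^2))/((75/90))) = -209268107254067/2625317630208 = -79.71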